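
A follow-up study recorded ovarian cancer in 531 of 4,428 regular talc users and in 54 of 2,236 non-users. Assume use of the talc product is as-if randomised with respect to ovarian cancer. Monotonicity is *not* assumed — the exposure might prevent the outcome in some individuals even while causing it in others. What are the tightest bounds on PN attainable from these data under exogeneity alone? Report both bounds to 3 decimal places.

0.799 ≤ PN ≤ 1.000

p₁ = P(outcome | exposed) = 531/4428 = 0.11992
p₀ = P(outcome | unexposed) = 54/2236 = 0.02415
Under exogeneity alone the bounds on PN are max{0,(p₁−p₀)/p₁} ≤ PN ≤ min{1,(1−p₀)/p₁}.
  lower = (p₁ − p₀)/p₁ = 0.095768 / 0.11992 ≈ 0.7986
  upper = min{1, (1 − p₀)/p₁} = 0.97585 / 0.11992 ≈ 8.1376 → capped at 1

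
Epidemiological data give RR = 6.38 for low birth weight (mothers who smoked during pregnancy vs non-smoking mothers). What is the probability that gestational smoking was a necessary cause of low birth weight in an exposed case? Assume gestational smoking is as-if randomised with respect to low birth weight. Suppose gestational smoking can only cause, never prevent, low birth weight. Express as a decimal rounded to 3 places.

Under exogeneity and monotonicity, PN = (RR − 1) / RR = 1 − 1/RR.
PN = (6.38 − 1) / 6.38 = 5.38 / 6.38 ≈ 0.8433

PN ≈ 0.843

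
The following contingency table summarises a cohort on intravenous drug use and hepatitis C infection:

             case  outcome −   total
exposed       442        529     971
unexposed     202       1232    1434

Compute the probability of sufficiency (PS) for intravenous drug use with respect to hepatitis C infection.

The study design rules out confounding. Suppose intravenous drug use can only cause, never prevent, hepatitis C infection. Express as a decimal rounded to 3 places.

PS ≈ 0.366

p₁ = P(outcome | exposed) = 442/971 = 0.4552
p₀ = P(outcome | unexposed) = 202/1434 = 0.14086
Under exogeneity and monotonicity, PS = (p₁ − p₀)/(1 − p₀).
PS = (0.4552 − 0.14086) / 0.85914 ≈ 0.3659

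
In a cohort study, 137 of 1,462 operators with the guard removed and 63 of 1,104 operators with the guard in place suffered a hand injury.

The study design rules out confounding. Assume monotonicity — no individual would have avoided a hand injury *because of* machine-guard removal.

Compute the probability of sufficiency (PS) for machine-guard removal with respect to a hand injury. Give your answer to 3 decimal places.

p₁ = P(outcome | exposed) = 137/1462 = 0.093707
p₀ = P(outcome | unexposed) = 63/1104 = 0.057065
Under exogeneity and monotonicity, PS = (p₁ − p₀) / (1 − p₀).
PS = (0.093707 − 0.057065) / (1 − 0.057065) = 0.036642 / 0.94293 ≈ 0.0389

PS ≈ 0.039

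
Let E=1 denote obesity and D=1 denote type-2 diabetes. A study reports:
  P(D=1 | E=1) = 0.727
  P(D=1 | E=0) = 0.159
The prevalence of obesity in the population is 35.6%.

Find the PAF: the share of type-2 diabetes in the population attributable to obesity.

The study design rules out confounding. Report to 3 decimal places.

PAF ≈ 0.560

Let p₁ = 0.727, p₀ = 0.159.
Overall risk P(Y=1) = π·p₁ + (1−π)·p₀ = 0.356×0.727 + 0.644×0.159 = 0.36121.
Under exogeneity, PAF = [P(Y=1) − p₀] / P(Y=1).
PAF = (0.36121 − 0.159) / 0.36121 ≈ 0.5598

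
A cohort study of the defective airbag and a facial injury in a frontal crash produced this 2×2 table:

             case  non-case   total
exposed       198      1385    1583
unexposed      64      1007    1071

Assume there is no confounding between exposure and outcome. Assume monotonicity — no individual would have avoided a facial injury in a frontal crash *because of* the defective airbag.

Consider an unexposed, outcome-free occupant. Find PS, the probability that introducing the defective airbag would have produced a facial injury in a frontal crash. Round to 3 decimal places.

p₁ = P(outcome | exposed) = 198/1583 = 0.12508
p₀ = P(outcome | unexposed) = 64/1071 = 0.059757
Under exogeneity and monotonicity, PS = (p₁ − p₀) / (1 − p₀).
PS = (0.12508 − 0.059757) / (1 − 0.059757) = 0.065322 / 0.94024 ≈ 0.0695

PS ≈ 0.069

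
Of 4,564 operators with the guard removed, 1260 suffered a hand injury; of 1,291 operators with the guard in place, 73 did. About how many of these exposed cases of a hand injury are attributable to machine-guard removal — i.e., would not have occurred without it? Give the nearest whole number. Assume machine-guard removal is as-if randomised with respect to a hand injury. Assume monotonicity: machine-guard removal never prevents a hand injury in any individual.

p₁ = P(outcome | exposed) = 1260/4564 = 0.27607
p₀ = P(outcome | unexposed) = 73/1291 = 0.056545
PN = (p₁ − p₀)/p₁ = (0.27607 − 0.056545) / 0.27607 ≈ 0.79518.
Attributable cases ≈ PN × (exposed cases) = 0.79518 × 1260 ≈ 1001.93.

about 1002 cases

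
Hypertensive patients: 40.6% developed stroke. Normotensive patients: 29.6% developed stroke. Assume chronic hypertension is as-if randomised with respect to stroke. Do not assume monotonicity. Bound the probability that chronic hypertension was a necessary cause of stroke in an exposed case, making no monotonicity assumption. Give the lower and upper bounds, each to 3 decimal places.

p₁ = 0.406, p₀ = 0.296.
Under exogeneity alone the bounds on PN are max{0,(p₁−p₀)/p₁} ≤ PN ≤ min{1,(1−p₀)/p₁}.
  lower = (p₁ − p₀)/p₁ = 0.11 / 0.406 ≈ 0.2709
  upper = min{1, (1 − p₀)/p₁} = 0.704 / 0.406 ≈ 1.7340 → capped at 1

0.271 ≤ PN ≤ 1.000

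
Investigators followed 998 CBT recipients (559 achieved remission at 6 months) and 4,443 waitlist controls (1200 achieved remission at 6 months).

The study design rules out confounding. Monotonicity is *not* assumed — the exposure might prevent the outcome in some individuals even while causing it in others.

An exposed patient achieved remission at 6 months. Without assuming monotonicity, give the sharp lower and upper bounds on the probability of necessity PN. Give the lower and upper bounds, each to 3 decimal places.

p₁ = P(outcome | exposed) = 559/998 = 0.56012
p₀ = P(outcome | unexposed) = 1200/4443 = 0.27009
Under exogeneity alone the bounds on PN are max{0,(p₁−p₀)/p₁} ≤ PN ≤ min{1,(1−p₀)/p₁}.
  lower = (p₁ − p₀)/p₁ = 0.29003 / 0.56012 ≈ 0.5178
  upper = min{1, (1 − p₀)/p₁} = 0.72991 / 0.56012 ≈ 1.3031 → capped at 1

0.518 ≤ PN ≤ 1.000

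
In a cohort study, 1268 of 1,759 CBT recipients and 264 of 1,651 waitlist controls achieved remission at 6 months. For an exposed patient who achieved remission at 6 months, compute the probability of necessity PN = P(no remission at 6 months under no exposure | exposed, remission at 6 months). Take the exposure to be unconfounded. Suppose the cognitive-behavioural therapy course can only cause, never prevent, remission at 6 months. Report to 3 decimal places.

PN ≈ 0.778

p₁ = P(outcome | exposed) = 1268/1759 = 0.72086
p₀ = P(outcome | unexposed) = 264/1651 = 0.1599
Under exogeneity and monotonicity, PN = (p₁ − p₀) / p₁.
PN = (0.72086 − 0.1599) / 0.72086 = 0.56096 / 0.72086 ≈ 0.7782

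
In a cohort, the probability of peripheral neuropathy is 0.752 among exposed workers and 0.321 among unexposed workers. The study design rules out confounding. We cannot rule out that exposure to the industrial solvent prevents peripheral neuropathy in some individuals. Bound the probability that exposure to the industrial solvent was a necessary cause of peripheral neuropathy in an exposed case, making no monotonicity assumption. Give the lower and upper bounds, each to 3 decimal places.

0.573 ≤ PN ≤ 0.903

Let p₁ = 0.752, p₀ = 0.321.
Under exogeneity alone the bounds on PN are max{0,(p₁−p₀)/p₁} ≤ PN ≤ min{1,(1−p₀)/p₁}.
  lower = (p₁ − p₀)/p₁ = 0.431 / 0.752 ≈ 0.5731
  upper = min{1, (1 − p₀)/p₁} = 0.679 / 0.752 ≈ 0.9029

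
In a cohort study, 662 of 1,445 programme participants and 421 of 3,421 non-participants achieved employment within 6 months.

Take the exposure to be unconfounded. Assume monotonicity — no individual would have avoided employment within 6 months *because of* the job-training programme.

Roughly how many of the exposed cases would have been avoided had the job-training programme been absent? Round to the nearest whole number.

p₁ = P(outcome | exposed) = 662/1445 = 0.45813
p₀ = P(outcome | unexposed) = 421/3421 = 0.12306
PN = (p₁ − p₀)/p₁ = (0.45813 − 0.12306) / 0.45813 ≈ 0.73138.
Attributable cases ≈ PN × (exposed cases) = 0.73138 × 662 ≈ 484.17.

about 484 cases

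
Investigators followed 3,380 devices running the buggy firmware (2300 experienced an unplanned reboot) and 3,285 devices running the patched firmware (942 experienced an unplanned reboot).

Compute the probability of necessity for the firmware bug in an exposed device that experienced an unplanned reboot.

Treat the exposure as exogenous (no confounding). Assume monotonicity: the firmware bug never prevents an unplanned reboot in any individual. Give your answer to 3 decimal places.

p₁ = P(outcome | exposed) = 2300/3380 = 0.68047
p₀ = P(outcome | unexposed) = 942/3285 = 0.28676
Under exogeneity and monotonicity, PN = (p₁ − p₀) / p₁.
PN = (0.68047 − 0.28676) / 0.68047 = 0.39372 / 0.68047 ≈ 0.5786

PN ≈ 0.579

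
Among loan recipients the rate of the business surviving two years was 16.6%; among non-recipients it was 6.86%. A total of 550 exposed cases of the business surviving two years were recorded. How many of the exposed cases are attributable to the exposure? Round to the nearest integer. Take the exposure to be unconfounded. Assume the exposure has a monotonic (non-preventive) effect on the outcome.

about 323 cases

p₁ = 0.166, p₀ = 0.0686.
PN = (p₁ − p₀)/p₁ = (0.166 − 0.0686) / 0.166 ≈ 0.58675.
Attributable cases ≈ PN × (exposed cases) = 0.58675 × 550 ≈ 322.71.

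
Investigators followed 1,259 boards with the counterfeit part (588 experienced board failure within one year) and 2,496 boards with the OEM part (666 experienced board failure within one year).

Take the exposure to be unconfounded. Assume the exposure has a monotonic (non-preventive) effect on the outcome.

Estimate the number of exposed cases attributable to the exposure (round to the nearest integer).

p₁ = P(outcome | exposed) = 588/1259 = 0.46704
p₀ = P(outcome | unexposed) = 666/2496 = 0.26683
PN = (p₁ − p₀)/p₁ = (0.46704 − 0.26683) / 0.46704 ≈ 0.42868.
Attributable cases ≈ PN × (exposed cases) = 0.42868 × 588 ≈ 252.06.

about 252 cases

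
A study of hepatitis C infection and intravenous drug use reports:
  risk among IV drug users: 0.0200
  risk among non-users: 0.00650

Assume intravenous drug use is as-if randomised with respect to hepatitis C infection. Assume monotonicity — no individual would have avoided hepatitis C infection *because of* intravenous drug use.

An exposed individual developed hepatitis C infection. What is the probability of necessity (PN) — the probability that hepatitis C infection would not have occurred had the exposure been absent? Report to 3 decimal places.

PN ≈ 0.675

Let p₁ = 0.02, p₀ = 0.0065.
Under exogeneity and monotonicity, PN = (p₁ − p₀) / p₁.
PN = (0.02 − 0.0065) / 0.02 = 0.0135 / 0.02 ≈ 0.6750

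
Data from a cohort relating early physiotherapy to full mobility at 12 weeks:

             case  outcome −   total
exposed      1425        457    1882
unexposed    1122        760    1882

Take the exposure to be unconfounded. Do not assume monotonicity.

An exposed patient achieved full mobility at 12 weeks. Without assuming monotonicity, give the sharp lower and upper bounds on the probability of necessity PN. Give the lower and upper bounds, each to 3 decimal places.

0.213 ≤ PN ≤ 0.533

p₁ = P(outcome | exposed) = 1425/1882 = 0.75717
p₀ = P(outcome | unexposed) = 1122/1882 = 0.59617
Under exogeneity alone the bounds on PN are max{0,(p₁−p₀)/p₁} ≤ PN ≤ min{1,(1−p₀)/p₁}.
  lower = (p₁ − p₀)/p₁ = 0.161 / 0.75717 ≈ 0.2126
  upper = min{1, (1 − p₀)/p₁} = 0.40383 / 0.75717 ≈ 0.5333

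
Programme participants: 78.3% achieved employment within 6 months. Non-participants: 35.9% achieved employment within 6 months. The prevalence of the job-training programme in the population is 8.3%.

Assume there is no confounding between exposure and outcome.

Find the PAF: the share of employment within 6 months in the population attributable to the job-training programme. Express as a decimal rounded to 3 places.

PAF ≈ 0.089

p₁ = 0.783, p₀ = 0.359.
Overall risk P(Y=1) = π·p₁ + (1−π)·p₀ = 0.083×0.783 + 0.917×0.359 = 0.39419.
Under exogeneity, PAF = [P(Y=1) − p₀] / P(Y=1).
PAF = (0.39419 − 0.359) / 0.39419 ≈ 0.0893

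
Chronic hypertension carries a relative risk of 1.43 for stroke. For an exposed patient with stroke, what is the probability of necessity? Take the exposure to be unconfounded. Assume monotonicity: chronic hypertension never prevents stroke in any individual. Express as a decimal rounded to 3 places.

Under exogeneity and monotonicity, PN = (RR − 1) / RR = 1 − 1/RR.
PN = (1.43 − 1) / 1.43 = 0.43 / 1.43 ≈ 0.3007

PN ≈ 0.301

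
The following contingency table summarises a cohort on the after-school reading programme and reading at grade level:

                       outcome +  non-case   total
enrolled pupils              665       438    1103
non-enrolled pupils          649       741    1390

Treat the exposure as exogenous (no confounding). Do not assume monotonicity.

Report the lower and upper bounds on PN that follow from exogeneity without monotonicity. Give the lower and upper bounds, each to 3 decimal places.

0.226 ≤ PN ≤ 0.884

p₁ = P(outcome | exposed) = 665/1103 = 0.6029
p₀ = P(outcome | unexposed) = 649/1390 = 0.46691
Under exogeneity alone the bounds on PN are max{0,(p₁−p₀)/p₁} ≤ PN ≤ min{1,(1−p₀)/p₁}.
  lower = (p₁ − p₀)/p₁ = 0.13599 / 0.6029 ≈ 0.2256
  upper = min{1, (1 − p₀)/p₁} = 0.53309 / 0.6029 ≈ 0.8842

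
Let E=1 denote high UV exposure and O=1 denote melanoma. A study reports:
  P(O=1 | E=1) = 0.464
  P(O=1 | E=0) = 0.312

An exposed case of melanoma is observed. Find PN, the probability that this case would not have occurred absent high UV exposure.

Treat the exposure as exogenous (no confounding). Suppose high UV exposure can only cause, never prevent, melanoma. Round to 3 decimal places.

PN ≈ 0.328

Let p₁ = 0.464, p₀ = 0.312.
Under exogeneity and monotonicity, PN = (p₁ − p₀) / p₁.
PN = (0.464 − 0.312) / 0.464 = 0.152 / 0.464 ≈ 0.3276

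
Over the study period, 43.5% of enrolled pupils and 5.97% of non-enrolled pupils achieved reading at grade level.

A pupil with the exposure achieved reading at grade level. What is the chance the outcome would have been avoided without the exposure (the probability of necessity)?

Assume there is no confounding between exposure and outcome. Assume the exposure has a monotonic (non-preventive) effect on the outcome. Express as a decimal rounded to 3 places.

PN ≈ 0.863

p₁ = 0.435, p₀ = 0.0597.
Under exogeneity and monotonicity, PN = (p₁ − p₀) / p₁.
PN = (0.435 − 0.0597) / 0.435 = 0.3753 / 0.435 ≈ 0.8628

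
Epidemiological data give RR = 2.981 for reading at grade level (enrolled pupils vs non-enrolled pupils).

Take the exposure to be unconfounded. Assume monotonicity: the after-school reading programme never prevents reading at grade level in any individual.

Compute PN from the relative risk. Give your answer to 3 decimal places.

Under exogeneity and monotonicity, PN = (RR − 1) / RR = 1 − 1/RR.
PN = (2.981 − 1) / 2.981 = 1.981 / 2.981 ≈ 0.6645

PN ≈ 0.665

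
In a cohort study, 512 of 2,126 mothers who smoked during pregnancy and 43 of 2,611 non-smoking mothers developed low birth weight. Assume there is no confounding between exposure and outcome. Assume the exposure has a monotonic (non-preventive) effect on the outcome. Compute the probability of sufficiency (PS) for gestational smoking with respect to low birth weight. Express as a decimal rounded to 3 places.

p₁ = P(outcome | exposed) = 512/2126 = 0.24083
p₀ = P(outcome | unexposed) = 43/2611 = 0.016469
Under exogeneity and monotonicity, PS = (p₁ − p₀) / (1 − p₀).
PS = (0.24083 − 0.016469) / (1 − 0.016469) = 0.22436 / 0.98353 ≈ 0.2281

PS ≈ 0.228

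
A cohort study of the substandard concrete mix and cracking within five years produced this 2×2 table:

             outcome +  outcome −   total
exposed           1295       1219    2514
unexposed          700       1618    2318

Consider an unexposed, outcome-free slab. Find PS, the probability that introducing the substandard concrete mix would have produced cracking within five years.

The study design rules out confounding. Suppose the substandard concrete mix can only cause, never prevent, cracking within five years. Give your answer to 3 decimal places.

PS ≈ 0.305

p₁ = P(outcome | exposed) = 1295/2514 = 0.51512
p₀ = P(outcome | unexposed) = 700/2318 = 0.30198
Under exogeneity and monotonicity, PS = (p₁ − p₀)/(1 − p₀).
PS = (0.51512 − 0.30198) / 0.69802 ≈ 0.3053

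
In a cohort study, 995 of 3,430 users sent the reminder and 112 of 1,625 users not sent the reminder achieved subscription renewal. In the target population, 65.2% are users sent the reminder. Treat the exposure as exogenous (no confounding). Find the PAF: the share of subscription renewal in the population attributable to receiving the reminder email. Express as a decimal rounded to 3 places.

p₁ = P(outcome | exposed) = 995/3430 = 0.29009
p₀ = P(outcome | unexposed) = 112/1625 = 0.068923
Overall risk P(Y=1) = π·p₁ + (1−π)·p₀ = 0.652×0.29009 + 0.348×0.068923 = 0.21312.
Under exogeneity, PAF = [P(Y=1) − p₀] / P(Y=1).
PAF = (0.21312 − 0.068923) / 0.21312 ≈ 0.6766

PAF ≈ 0.677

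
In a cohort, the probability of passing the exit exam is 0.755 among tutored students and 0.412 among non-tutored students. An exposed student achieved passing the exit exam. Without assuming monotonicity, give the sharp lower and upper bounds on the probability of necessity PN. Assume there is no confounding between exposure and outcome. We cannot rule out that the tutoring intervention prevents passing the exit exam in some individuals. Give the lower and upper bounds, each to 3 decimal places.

0.454 ≤ PN ≤ 0.779

Let p₁ = 0.755, p₀ = 0.412.
Under exogeneity alone the bounds on PN are max{0,(p₁−p₀)/p₁} ≤ PN ≤ min{1,(1−p₀)/p₁}.
  lower = (p₁ − p₀)/p₁ = 0.343 / 0.755 ≈ 0.4543
  upper = min{1, (1 − p₀)/p₁} = 0.588 / 0.755 ≈ 0.7788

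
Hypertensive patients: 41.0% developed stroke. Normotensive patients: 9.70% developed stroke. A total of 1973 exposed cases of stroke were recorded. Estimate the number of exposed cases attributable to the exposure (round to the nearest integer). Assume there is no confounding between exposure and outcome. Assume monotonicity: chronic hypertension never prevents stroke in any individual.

about 1506 cases

p₁ = 0.41, p₀ = 0.097.
PN = (p₁ − p₀)/p₁ = (0.41 − 0.097) / 0.41 ≈ 0.76341.
Attributable cases ≈ PN × (exposed cases) = 0.76341 × 1973 ≈ 1506.22.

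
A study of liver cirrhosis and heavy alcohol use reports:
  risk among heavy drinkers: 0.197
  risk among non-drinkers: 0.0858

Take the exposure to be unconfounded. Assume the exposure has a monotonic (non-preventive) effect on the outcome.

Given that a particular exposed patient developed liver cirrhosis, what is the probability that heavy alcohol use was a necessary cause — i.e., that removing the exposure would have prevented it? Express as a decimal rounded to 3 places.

PN ≈ 0.564

Let p₁ = 0.197, p₀ = 0.0858.
Under exogeneity and monotonicity, PN = (p₁ − p₀) / p₁.
PN = (0.197 − 0.0858) / 0.197 = 0.1112 / 0.197 ≈ 0.5645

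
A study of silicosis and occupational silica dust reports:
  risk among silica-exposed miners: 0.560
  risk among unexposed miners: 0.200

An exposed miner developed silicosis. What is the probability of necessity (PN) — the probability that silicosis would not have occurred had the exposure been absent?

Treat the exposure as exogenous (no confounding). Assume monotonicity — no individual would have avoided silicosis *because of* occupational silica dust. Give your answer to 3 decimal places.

Let p₁ = 0.56, p₀ = 0.2.
Under exogeneity and monotonicity, PN = (p₁ − p₀) / p₁.
PN = (0.56 − 0.2) / 0.56 = 0.36 / 0.56 ≈ 0.6429

PN ≈ 0.643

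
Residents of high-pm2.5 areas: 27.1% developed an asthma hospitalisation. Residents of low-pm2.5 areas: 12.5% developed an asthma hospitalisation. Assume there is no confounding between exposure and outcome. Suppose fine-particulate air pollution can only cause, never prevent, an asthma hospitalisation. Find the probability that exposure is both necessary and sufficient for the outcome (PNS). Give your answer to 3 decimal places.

p₁ = 0.271, p₀ = 0.125.
Under exogeneity and monotonicity, PNS = p₁ − p₀.
PNS = 0.271 − 0.125 = 0.146

PNS ≈ 0.146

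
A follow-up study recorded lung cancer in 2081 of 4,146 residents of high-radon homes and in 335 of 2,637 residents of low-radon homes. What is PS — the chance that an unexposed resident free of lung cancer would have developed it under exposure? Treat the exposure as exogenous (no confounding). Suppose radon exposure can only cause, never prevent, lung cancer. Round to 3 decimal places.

PS ≈ 0.429

p₁ = P(outcome | exposed) = 2081/4146 = 0.50193
p₀ = P(outcome | unexposed) = 335/2637 = 0.12704
Under exogeneity and monotonicity, PS = (p₁ − p₀) / (1 − p₀).
PS = (0.50193 − 0.12704) / (1 − 0.12704) = 0.37489 / 0.87296 ≈ 0.4294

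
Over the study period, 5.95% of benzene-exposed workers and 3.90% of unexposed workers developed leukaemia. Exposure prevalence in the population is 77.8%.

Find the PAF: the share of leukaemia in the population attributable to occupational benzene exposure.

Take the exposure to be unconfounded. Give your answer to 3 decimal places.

PAF ≈ 0.290

p₁ = 0.0595, p₀ = 0.039.
Overall risk P(Y=1) = π·p₁ + (1−π)·p₀ = 0.778×0.0595 + 0.222×0.039 = 0.054949.
Under exogeneity, PAF = [P(Y=1) − p₀] / P(Y=1).
PAF = (0.054949 − 0.039) / 0.054949 ≈ 0.2903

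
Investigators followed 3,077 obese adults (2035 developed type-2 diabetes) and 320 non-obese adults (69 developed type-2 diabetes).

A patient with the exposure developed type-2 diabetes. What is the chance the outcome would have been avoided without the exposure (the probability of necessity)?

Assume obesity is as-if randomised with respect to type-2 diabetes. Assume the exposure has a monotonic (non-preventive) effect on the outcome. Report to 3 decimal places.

p₁ = P(outcome | exposed) = 2035/3077 = 0.66136
p₀ = P(outcome | unexposed) = 69/320 = 0.21563
Under exogeneity and monotonicity, PN = (p₁ − p₀) / p₁.
PN = (0.66136 − 0.21563) / 0.66136 = 0.44573 / 0.66136 ≈ 0.6740

PN ≈ 0.674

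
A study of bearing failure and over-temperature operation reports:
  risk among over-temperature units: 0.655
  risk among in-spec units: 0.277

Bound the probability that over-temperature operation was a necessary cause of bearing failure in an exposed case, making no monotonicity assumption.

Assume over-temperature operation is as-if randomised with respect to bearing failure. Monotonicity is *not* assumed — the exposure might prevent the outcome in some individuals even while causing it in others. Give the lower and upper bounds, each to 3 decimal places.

0.577 ≤ PN ≤ 1.000

Let p₁ = 0.655, p₀ = 0.277.
Under exogeneity alone the bounds on PN are max{0,(p₁−p₀)/p₁} ≤ PN ≤ min{1,(1−p₀)/p₁}.
  lower = (p₁ − p₀)/p₁ = 0.378 / 0.655 ≈ 0.5771
  upper = min{1, (1 − p₀)/p₁} = 0.723 / 0.655 ≈ 1.1038 → capped at 1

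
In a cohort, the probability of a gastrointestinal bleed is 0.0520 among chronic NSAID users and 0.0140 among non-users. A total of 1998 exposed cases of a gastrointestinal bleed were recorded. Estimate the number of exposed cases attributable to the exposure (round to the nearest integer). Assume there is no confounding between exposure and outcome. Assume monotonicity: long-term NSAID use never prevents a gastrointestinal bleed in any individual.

about 1460 cases

Let p₁ = 0.052, p₀ = 0.014.
PN = (p₁ − p₀)/p₁ = (0.052 − 0.014) / 0.052 ≈ 0.73077.
Attributable cases ≈ PN × (exposed cases) = 0.73077 × 1998 ≈ 1460.08.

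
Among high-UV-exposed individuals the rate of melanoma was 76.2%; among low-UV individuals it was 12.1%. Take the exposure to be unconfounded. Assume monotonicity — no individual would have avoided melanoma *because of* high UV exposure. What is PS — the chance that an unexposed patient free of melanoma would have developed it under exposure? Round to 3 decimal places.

PS ≈ 0.729

p₁ = 0.762, p₀ = 0.121.
Under exogeneity and monotonicity, PS = (p₁ − p₀) / (1 − p₀).
PS = (0.762 − 0.121) / (1 − 0.121) = 0.641 / 0.879 ≈ 0.7292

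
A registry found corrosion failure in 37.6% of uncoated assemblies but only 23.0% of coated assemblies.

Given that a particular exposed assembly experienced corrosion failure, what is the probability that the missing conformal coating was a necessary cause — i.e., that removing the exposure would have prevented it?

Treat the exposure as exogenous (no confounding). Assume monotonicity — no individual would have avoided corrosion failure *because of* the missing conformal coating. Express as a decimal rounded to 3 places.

p₁ = 0.376, p₀ = 0.23.
Under exogeneity and monotonicity, PN = (p₁ − p₀) / p₁.
PN = (0.376 − 0.23) / 0.376 = 0.146 / 0.376 ≈ 0.3883

PN ≈ 0.388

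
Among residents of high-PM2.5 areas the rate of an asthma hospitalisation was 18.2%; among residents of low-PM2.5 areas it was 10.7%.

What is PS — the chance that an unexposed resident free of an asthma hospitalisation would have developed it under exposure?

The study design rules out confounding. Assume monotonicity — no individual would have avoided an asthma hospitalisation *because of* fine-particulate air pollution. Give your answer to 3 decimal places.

p₁ = 0.182, p₀ = 0.107.
Under exogeneity and monotonicity, PS = (p₁ − p₀) / (1 − p₀).
PS = (0.182 − 0.107) / (1 − 0.107) = 0.075 / 0.893 ≈ 0.0840

PS ≈ 0.084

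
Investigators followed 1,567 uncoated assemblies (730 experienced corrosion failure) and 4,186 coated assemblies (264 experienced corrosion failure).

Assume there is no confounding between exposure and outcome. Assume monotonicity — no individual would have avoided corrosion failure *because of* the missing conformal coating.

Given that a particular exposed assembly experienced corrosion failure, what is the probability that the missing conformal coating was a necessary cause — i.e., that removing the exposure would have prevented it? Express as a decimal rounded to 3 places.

PN ≈ 0.865

p₁ = P(outcome | exposed) = 730/1567 = 0.46586
p₀ = P(outcome | unexposed) = 264/4186 = 0.063067
Under exogeneity and monotonicity, PN = (p₁ − p₀) / p₁.
PN = (0.46586 − 0.063067) / 0.46586 = 0.40279 / 0.46586 ≈ 0.8646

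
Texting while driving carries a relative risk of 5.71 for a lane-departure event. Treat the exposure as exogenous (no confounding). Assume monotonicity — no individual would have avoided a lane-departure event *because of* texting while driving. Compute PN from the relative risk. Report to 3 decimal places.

Under exogeneity and monotonicity, PN = (RR − 1) / RR = 1 − 1/RR.
PN = (5.71 − 1) / 5.71 = 4.71 / 5.71 ≈ 0.8249

PN ≈ 0.825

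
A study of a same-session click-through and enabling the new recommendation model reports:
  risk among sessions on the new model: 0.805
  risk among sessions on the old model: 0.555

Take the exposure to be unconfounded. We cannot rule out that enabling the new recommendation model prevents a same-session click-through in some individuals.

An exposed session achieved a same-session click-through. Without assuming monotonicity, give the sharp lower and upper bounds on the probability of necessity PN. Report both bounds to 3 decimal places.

Let p₁ = 0.805, p₀ = 0.555.
Under exogeneity alone the bounds on PN are max{0,(p₁−p₀)/p₁} ≤ PN ≤ min{1,(1−p₀)/p₁}.
  lower = (p₁ − p₀)/p₁ = 0.25 / 0.805 ≈ 0.3106
  upper = min{1, (1 − p₀)/p₁} = 0.445 / 0.805 ≈ 0.5528

0.311 ≤ PN ≤ 0.553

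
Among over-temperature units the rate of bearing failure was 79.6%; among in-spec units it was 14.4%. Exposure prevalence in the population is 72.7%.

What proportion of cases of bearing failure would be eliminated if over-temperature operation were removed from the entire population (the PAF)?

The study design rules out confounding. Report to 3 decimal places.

PAF ≈ 0.767

p₁ = 0.796, p₀ = 0.144.
Overall risk P(Y=1) = π·p₁ + (1−π)·p₀ = 0.727×0.796 + 0.273×0.144 = 0.618.
Under exogeneity, PAF = [P(Y=1) − p₀] / P(Y=1).
PAF = (0.618 − 0.144) / 0.618 ≈ 0.7670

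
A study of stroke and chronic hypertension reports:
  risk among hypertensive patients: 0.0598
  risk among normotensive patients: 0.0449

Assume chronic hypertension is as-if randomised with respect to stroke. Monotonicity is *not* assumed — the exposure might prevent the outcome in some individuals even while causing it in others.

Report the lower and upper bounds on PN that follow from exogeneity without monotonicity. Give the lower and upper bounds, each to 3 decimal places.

Let p₁ = 0.0598, p₀ = 0.0449.
Under exogeneity alone the bounds on PN are max{0,(p₁−p₀)/p₁} ≤ PN ≤ min{1,(1−p₀)/p₁}.
  lower = (p₁ − p₀)/p₁ = 0.0149 / 0.0598 ≈ 0.2492
  upper = min{1, (1 − p₀)/p₁} = 0.9551 / 0.0598 ≈ 15.9716 → capped at 1

0.249 ≤ PN ≤ 1.000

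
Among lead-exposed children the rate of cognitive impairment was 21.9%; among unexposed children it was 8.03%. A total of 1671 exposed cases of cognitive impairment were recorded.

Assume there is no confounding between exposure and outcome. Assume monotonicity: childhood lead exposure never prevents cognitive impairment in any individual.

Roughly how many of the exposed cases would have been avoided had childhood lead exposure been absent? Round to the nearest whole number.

about 1058 cases

p₁ = 0.219, p₀ = 0.0803.
PN = (p₁ − p₀)/p₁ = (0.219 − 0.0803) / 0.219 ≈ 0.63333.
Attributable cases ≈ PN × (exposed cases) = 0.63333 × 1671 ≈ 1058.30.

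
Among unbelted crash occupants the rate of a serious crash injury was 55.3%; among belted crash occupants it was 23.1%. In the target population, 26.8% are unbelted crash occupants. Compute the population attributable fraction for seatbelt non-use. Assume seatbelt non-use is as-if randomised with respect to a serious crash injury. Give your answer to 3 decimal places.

PAF ≈ 0.272

p₁ = 0.553, p₀ = 0.231.
Overall risk P(Y=1) = π·p₁ + (1−π)·p₀ = 0.268×0.553 + 0.732×0.231 = 0.3173.
Under exogeneity, PAF = [P(Y=1) − p₀] / P(Y=1).
PAF = (0.3173 − 0.231) / 0.3173 ≈ 0.2720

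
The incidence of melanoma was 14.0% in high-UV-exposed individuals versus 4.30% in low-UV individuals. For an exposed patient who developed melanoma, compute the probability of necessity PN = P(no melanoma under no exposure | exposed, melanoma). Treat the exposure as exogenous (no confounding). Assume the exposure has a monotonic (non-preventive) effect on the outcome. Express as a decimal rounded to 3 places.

PN ≈ 0.693

p₁ = 0.14, p₀ = 0.043.
Under exogeneity and monotonicity, PN = (p₁ − p₀) / p₁.
PN = (0.14 − 0.043) / 0.14 = 0.097 / 0.14 ≈ 0.6929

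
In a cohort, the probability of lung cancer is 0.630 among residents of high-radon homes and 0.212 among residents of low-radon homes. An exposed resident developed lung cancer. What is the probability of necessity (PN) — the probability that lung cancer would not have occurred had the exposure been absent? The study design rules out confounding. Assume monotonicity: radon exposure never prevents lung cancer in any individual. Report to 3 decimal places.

Let p₁ = 0.63, p₀ = 0.212.
Under exogeneity and monotonicity, PN = (p₁ − p₀) / p₁.
PN = (0.63 − 0.212) / 0.63 = 0.418 / 0.63 ≈ 0.6635

PN ≈ 0.663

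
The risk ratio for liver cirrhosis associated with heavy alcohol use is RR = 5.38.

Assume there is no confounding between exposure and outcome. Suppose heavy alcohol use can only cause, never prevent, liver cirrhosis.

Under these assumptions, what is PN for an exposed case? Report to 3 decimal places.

PN ≈ 0.814

Under exogeneity and monotonicity, PN = (RR − 1) / RR = 1 − 1/RR.
PN = (5.38 − 1) / 5.38 = 4.38 / 5.38 ≈ 0.8141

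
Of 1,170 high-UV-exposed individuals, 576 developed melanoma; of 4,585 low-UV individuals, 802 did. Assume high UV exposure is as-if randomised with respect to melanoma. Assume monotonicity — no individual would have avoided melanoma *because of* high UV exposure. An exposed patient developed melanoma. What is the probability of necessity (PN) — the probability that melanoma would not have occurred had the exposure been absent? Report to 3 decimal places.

PN ≈ 0.645

p₁ = P(outcome | exposed) = 576/1170 = 0.49231
p₀ = P(outcome | unexposed) = 802/4585 = 0.17492
Under exogeneity and monotonicity, PN = (p₁ − p₀) / p₁.
PN = (0.49231 − 0.17492) / 0.49231 = 0.31739 / 0.49231 ≈ 0.6447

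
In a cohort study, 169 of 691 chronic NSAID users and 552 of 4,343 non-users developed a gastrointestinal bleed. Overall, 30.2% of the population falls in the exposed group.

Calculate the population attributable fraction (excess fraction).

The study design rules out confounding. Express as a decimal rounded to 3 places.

PAF ≈ 0.218

p₁ = P(outcome | exposed) = 169/691 = 0.24457
p₀ = P(outcome | unexposed) = 552/4343 = 0.1271
Overall risk P(Y=1) = π·p₁ + (1−π)·p₀ = 0.302×0.24457 + 0.698×0.1271 = 0.16258.
Under exogeneity, PAF = [P(Y=1) − p₀] / P(Y=1).
PAF = (0.16258 − 0.1271) / 0.16258 ≈ 0.2182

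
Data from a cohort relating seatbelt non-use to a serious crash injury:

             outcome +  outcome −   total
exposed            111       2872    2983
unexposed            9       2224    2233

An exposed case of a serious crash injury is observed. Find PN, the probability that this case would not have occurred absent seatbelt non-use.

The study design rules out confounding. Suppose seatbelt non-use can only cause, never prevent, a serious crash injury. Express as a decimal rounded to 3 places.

p₁ = P(outcome | exposed) = 111/2983 = 0.037211
p₀ = P(outcome | unexposed) = 9/2233 = 0.0040305
Under exogeneity and monotonicity, PN = (p₁ − p₀)/p₁.
PN = (0.037211 − 0.0040305) / 0.037211 ≈ 0.8917

PN ≈ 0.892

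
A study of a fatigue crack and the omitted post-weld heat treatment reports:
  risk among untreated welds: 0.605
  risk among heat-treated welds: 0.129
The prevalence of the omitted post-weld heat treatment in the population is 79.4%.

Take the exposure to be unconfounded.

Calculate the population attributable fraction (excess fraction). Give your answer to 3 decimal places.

Let p₁ = 0.605, p₀ = 0.129.
Overall risk P(Y=1) = π·p₁ + (1−π)·p₀ = 0.794×0.605 + 0.206×0.129 = 0.50694.
Under exogeneity, PAF = [P(Y=1) − p₀] / P(Y=1).
PAF = (0.50694 − 0.129) / 0.50694 ≈ 0.7455

PAF ≈ 0.746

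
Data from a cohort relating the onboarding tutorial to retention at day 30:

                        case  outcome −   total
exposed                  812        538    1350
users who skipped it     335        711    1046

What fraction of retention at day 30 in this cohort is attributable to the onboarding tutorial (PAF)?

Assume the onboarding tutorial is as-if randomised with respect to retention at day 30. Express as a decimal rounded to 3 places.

p₁ = P(outcome | exposed) = 812/1350 = 0.60148
p₀ = P(outcome | unexposed) = 335/1046 = 0.32027
Exposure prevalence π = 1350/2396 = 0.56344; overall risk P(Y=1) = 0.47871.
Under exogeneity, PAF = [P(Y=1) − p₀]/P(Y=1).
PAF = (0.47871 − 0.32027) / 0.47871 ≈ 0.3310

PAF ≈ 0.331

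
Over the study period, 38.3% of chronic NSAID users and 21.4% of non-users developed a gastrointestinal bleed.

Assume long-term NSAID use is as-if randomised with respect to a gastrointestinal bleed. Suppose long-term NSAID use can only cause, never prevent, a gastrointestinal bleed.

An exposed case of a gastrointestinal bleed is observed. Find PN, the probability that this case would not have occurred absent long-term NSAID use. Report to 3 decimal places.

PN ≈ 0.441

p₁ = 0.383, p₀ = 0.214.
Under exogeneity and monotonicity, PN = (p₁ − p₀) / p₁.
PN = (0.383 − 0.214) / 0.383 = 0.169 / 0.383 ≈ 0.4413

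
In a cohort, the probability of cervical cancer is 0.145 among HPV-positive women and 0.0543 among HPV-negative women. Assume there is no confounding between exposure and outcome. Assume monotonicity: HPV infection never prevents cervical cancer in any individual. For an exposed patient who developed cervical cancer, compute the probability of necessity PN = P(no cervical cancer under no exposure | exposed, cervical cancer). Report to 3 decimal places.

Let p₁ = 0.145, p₀ = 0.0543.
Under exogeneity and monotonicity, PN = (p₁ − p₀) / p₁.
PN = (0.145 − 0.0543) / 0.145 = 0.0907 / 0.145 ≈ 0.6255

PN ≈ 0.626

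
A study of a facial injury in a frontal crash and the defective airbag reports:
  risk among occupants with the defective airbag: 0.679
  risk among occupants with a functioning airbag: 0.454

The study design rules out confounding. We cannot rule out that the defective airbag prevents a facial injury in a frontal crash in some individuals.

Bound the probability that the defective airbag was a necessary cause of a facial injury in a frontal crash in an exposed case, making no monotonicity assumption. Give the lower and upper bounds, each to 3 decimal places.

Let p₁ = 0.679, p₀ = 0.454.
Under exogeneity alone the bounds on PN are max{0,(p₁−p₀)/p₁} ≤ PN ≤ min{1,(1−p₀)/p₁}.
  lower = (p₁ − p₀)/p₁ = 0.225 / 0.679 ≈ 0.3314
  upper = min{1, (1 − p₀)/p₁} = 0.546 / 0.679 ≈ 0.8041

0.331 ≤ PN ≤ 0.804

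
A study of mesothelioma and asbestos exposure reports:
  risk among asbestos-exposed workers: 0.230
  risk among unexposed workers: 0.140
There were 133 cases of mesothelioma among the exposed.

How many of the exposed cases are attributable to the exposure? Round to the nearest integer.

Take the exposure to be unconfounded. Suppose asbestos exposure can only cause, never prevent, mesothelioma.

Let p₁ = 0.23, p₀ = 0.14.
PN = (p₁ − p₀)/p₁ = (0.23 − 0.14) / 0.23 ≈ 0.39130.
Attributable cases ≈ PN × (exposed cases) = 0.39130 × 133 ≈ 52.04.

about 52 cases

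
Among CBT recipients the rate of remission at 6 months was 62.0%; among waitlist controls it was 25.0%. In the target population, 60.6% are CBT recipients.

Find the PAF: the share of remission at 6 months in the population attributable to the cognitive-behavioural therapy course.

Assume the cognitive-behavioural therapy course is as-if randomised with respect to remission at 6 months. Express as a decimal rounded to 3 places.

PAF ≈ 0.473

p₁ = 0.62, p₀ = 0.25.
Overall risk P(Y=1) = π·p₁ + (1−π)·p₀ = 0.606×0.62 + 0.394×0.25 = 0.47422.
Under exogeneity, PAF = [P(Y=1) − p₀] / P(Y=1).
PAF = (0.47422 − 0.25) / 0.47422 ≈ 0.4728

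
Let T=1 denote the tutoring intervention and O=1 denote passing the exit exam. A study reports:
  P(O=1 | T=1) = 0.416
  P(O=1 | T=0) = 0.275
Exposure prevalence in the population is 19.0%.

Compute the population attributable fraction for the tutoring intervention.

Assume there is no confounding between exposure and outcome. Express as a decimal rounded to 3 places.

Let p₁ = 0.416, p₀ = 0.275.
Overall risk P(Y=1) = π·p₁ + (1−π)·p₀ = 0.19×0.416 + 0.81×0.275 = 0.30179.
Under exogeneity, PAF = [P(Y=1) − p₀] / P(Y=1).
PAF = (0.30179 − 0.275) / 0.30179 ≈ 0.0888

PAF ≈ 0.089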